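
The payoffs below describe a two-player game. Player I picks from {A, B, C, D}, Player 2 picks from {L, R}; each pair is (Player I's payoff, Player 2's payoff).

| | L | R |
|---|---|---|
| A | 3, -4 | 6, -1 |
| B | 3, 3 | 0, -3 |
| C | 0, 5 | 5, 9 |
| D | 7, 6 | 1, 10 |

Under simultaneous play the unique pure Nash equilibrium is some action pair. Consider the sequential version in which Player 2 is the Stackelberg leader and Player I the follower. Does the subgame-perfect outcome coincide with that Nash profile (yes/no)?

no

Solve by backward induction (Player 2 leads).
- L → Player I plays D (best of 3, 3, 0, 7); Player 2 gets 6.
- R → Player I plays A (best of 6, 0, 5, 1); Player 2 gets -1.
Player 2's induced payoffs are 6, -1, so Player 2 commits to L. Subgame-perfect outcome: (D, L) with payoffs (7, 6).
Under simultaneous play:
Player I's best replies: L→D; R→A.
Player 2's best replies: A→R; B→L; C→R; D→R.
The unique mutual best reply is (A, R), giving (6, -1).
Sequential outcome (D, L) differs from the Nash profile (A, R).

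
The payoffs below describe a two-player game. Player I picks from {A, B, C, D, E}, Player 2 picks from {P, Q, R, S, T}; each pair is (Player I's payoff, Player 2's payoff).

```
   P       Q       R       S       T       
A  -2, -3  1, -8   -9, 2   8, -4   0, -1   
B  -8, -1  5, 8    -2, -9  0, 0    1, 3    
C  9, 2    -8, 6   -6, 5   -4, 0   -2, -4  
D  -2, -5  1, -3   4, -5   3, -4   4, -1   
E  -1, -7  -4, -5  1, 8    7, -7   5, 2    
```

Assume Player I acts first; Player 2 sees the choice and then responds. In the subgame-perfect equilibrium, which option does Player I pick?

B

Player 2 best-responds to each possible Player I move:
- A: BR = R, leader payoff -9.
- B: BR = Q, leader payoff 5.
- C: BR = Q, leader payoff -8.
- D: BR = T, leader payoff 4.
- E: BR = R, leader payoff 1.
Maximizing over -9, 5, -8, 4, 1, Player I chooses B. Subgame-perfect outcome: (B, Q) with payoffs (5, 8).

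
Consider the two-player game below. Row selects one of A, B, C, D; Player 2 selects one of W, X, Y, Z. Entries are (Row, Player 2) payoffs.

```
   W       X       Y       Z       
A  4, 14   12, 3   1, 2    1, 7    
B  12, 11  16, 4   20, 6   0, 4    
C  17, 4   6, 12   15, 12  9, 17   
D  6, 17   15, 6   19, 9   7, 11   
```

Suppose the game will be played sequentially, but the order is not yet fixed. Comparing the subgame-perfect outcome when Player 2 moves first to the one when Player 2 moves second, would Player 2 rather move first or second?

If Row leads: Player 2's best replies are A→W, B→W, C→Z, D→W; Row's induced payoffs 4, 12, 9, 6; outcome (B, W), payoffs (12, 11).
If Player 2 leads: Row's best replies are W→C, X→B, Y→B, Z→C; Player 2's induced payoffs 4, 4, 6, 17; outcome (C, Z), payoffs (9, 17).
Player 2 gets 17 moving first and 11 moving second, so Player 2 prefers to move first.

first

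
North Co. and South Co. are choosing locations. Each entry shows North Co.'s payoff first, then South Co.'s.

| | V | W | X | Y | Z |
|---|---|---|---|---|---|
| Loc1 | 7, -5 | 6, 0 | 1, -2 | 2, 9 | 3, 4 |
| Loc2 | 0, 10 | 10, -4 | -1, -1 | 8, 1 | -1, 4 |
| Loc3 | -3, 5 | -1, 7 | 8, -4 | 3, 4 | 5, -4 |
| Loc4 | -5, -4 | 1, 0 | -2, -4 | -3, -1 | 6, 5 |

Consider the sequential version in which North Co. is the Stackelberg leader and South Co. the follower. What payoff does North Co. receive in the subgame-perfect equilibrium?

6

Work backward from South Co.'s decision.
- Loc1: BR = Y, leader payoff 2.
- Loc2: BR = V, leader payoff 0.
- Loc3: BR = W, leader payoff -1.
- Loc4: BR = Z, leader payoff 6.
North Co.'s induced payoffs are 2, 0, -1, 6, so North Co. commits to Loc4. Subgame-perfect outcome: (Loc4, Z) with payoffs (6, 5).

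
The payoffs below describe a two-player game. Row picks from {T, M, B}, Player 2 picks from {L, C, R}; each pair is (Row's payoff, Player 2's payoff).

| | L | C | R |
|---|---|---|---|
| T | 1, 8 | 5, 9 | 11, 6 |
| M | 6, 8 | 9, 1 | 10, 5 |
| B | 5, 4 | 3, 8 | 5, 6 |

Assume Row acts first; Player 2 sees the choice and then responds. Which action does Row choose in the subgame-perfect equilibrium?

Work backward from Player 2's decision.
- T: BR = C, leader payoff 5.
- M: BR = L, leader payoff 6.
- B: BR = C, leader payoff 3.
Among 5, 6, 3, the best is 6 at M. Subgame-perfect outcome: (M, L) with payoffs (6, 8).

M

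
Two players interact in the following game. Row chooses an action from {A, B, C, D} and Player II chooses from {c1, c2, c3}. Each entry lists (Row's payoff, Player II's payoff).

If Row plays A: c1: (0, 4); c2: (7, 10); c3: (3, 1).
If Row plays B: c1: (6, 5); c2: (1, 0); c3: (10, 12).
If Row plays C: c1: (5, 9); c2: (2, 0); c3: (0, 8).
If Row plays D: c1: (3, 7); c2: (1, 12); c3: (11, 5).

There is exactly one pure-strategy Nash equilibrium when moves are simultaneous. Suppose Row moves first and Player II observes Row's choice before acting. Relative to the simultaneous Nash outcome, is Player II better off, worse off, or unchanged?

Solve by backward induction (Row leads).
- A: BR = c2, leader payoff 7.
- B: BR = c3, leader payoff 10.
- C: BR = c1, leader payoff 5.
- D: BR = c2, leader payoff 1.
Row's induced payoffs are 7, 10, 5, 1, so Row commits to B. Subgame-perfect outcome: (B, c3) with payoffs (10, 12).
Under simultaneous play:
Row's best replies: c1→B; c2→A; c3→D.
Player II's best replies: A→c2; B→c3; C→c1; D→c2.
Only (A, c2) has each player best-responding; Nash payoffs (7, 10).
Player II earns 12 sequentially versus 10 at the Nash outcome: better off.

better off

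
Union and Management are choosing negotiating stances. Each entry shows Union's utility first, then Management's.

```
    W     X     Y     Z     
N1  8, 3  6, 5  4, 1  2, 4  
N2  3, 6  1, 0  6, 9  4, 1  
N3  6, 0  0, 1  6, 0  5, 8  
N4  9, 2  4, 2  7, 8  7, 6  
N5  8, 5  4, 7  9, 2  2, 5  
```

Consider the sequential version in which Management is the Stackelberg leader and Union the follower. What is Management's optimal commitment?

Backward induction with Management moving first.
- W: BR = N4, leader payoff 2.
- X: BR = N1, leader payoff 5.
- Y: BR = N5, leader payoff 2.
- Z: BR = N4, leader payoff 6.
Among 2, 5, 2, 6, the best is 6 at Z. Subgame-perfect outcome: (N4, Z) with payoffs (7, 6).

Z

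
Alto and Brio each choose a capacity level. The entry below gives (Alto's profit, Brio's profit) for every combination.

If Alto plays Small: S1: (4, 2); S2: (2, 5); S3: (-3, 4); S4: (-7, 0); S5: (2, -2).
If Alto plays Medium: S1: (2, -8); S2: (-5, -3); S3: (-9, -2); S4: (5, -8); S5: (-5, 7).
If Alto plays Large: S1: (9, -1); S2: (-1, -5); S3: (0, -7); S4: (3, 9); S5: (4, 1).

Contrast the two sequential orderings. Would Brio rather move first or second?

If Alto leads: Brio's best replies are Small→S2, Medium→S5, Large→S4; Alto's induced payoffs 2, -5, 3; outcome (Large, S4), payoffs (3, 9).
If Brio leads: Alto's best replies are S1→Large, S2→Small, S3→Large, S4→Medium, S5→Large; Brio's induced payoffs -1, 5, -7, -8, 1; outcome (Small, S2), payoffs (2, 5).
Brio gets 5 moving first and 9 moving second, so Brio prefers to move second.

second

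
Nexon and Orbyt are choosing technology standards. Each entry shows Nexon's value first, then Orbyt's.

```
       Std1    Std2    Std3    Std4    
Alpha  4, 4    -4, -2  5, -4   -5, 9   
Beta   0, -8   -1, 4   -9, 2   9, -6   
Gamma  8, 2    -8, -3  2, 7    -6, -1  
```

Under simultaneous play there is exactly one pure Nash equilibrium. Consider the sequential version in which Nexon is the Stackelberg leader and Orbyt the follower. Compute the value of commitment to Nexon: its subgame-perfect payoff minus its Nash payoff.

3

Backward induction with Nexon moving first.
- Alpha: Orbyt compares 4, -2, -4, 9 and picks Std4; Nexon would get -5.
- Beta: Orbyt compares -8, 4, 2, -6 and picks Std2; Nexon would get -1.
- Gamma: Orbyt compares 2, -3, 7, -1 and picks Std3; Nexon would get 2.
Nexon's induced payoffs are -5, -1, 2, so Nexon commits to Gamma. Subgame-perfect outcome: (Gamma, Std3) with payoffs (2, 7).
For the simultaneous game, intersect best replies.
Nexon's best replies: Std1→Gamma; Std2→Beta; Std3→Alpha; Std4→Beta.
Orbyt's best replies: Alpha→Std4; Beta→Std2; Gamma→Std3.
The unique mutual best reply is (Beta, Std2), giving (-1, 4).
Nexon's commitment gain: 2 − -1 = 3.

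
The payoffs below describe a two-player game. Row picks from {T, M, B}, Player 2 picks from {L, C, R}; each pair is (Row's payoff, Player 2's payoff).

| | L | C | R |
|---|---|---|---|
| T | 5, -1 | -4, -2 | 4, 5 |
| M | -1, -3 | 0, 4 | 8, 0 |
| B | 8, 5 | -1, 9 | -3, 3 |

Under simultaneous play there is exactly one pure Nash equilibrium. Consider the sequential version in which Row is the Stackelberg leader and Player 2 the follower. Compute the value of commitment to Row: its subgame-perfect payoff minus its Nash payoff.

4

Work backward from Player 2's decision.
- T → Player 2 plays R (best of -1, -2, 5); Row gets 4.
- M → Player 2 plays C (best of -3, 4, 0); Row gets 0.
- B → Player 2 plays C (best of 5, 9, 3); Row gets -1.
Among 4, 0, -1, the best is 4 at T. Subgame-perfect outcome: (T, R) with payoffs (4, 5).
Now find the simultaneous Nash equilibrium.
Row's best replies: L→B; C→M; R→M.
Player 2's best replies: T→R; M→C; B→C.
The unique mutual best reply is (M, C), giving (0, 4).
Row's commitment gain: 4 − 0 = 4.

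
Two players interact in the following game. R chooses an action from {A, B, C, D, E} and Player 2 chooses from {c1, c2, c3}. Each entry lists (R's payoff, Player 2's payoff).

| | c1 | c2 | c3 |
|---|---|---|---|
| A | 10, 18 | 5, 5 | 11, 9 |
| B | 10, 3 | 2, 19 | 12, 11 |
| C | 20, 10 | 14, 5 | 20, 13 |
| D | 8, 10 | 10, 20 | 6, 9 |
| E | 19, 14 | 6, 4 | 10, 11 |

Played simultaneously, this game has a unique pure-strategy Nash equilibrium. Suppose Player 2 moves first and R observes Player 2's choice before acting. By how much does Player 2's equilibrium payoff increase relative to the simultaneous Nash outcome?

0

Solve by backward induction (Player 2 leads).
- c1 → R plays C (best of 10, 10, 20, 8, 19); Player 2 gets 10.
- c2 → R plays C (best of 5, 2, 14, 10, 6); Player 2 gets 5.
- c3 → R plays C (best of 11, 12, 20, 6, 10); Player 2 gets 13.
Maximizing over 10, 5, 13, Player 2 chooses c3. Subgame-perfect outcome: (C, c3) with payoffs (20, 13).
Under simultaneous play:
R's best replies: c1→C; c2→C; c3→C.
Player 2's best replies: A→c1; B→c2; C→c3; D→c2; E→c1.
The unique mutual best reply is (C, c3), giving (20, 13).
Player 2's commitment gain: 13 − 13 = 0.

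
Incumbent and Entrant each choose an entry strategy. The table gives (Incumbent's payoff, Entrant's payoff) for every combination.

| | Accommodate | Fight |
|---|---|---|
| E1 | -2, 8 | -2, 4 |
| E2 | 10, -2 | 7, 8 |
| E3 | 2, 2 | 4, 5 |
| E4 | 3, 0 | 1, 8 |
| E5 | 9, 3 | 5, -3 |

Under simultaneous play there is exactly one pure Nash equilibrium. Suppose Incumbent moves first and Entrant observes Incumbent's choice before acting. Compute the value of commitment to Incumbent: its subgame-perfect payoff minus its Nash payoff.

2

Backward induction with Incumbent moving first.
- E1 → Entrant plays Accommodate (best of 8, 4); Incumbent gets -2.
- E2 → Entrant plays Fight (best of -2, 8); Incumbent gets 7.
- E3 → Entrant plays Fight (best of 2, 5); Incumbent gets 4.
- E4 → Entrant plays Fight (best of 0, 8); Incumbent gets 1.
- E5 → Entrant plays Accommodate (best of 3, -3); Incumbent gets 9.
Maximizing over -2, 7, 4, 1, 9, Incumbent chooses E5. Subgame-perfect outcome: (E5, Accommodate) with payoffs (9, 3).
For the simultaneous game, intersect best replies.
Incumbent's best replies: Accommodate→E2; Fight→E2.
Entrant's best replies: E1→Accommodate; E2→Fight; E3→Fight; E4→Fight; E5→Accommodate.
Only (E2, Fight) has each player best-responding; Nash payoffs (7, 8).
Incumbent's commitment gain: 9 − 7 = 2.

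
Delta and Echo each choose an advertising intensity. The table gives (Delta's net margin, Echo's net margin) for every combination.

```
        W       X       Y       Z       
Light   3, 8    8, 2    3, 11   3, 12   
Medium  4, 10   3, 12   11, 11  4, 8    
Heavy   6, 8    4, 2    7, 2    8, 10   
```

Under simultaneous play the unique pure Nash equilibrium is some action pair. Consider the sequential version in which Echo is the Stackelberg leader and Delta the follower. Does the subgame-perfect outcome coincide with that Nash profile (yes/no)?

Solve by backward induction (Echo leads).
- W: Delta compares 3, 4, 6 and picks Heavy; Echo would get 8.
- X: Delta compares 8, 3, 4 and picks Light; Echo would get 2.
- Y: Delta compares 3, 11, 7 and picks Medium; Echo would get 11.
- Z: Delta compares 3, 4, 8 and picks Heavy; Echo would get 10.
Echo's induced payoffs are 8, 2, 11, 10, so Echo commits to Y. Subgame-perfect outcome: (Medium, Y) with payoffs (11, 11).
For the simultaneous game, intersect best replies.
Delta's best replies: W→Heavy; X→Light; Y→Medium; Z→Heavy.
Echo's best replies: Light→Z; Medium→X; Heavy→Z.
Only (Heavy, Z) has each player best-responding; Nash payoffs (8, 10).
Sequential outcome (Medium, Y) differs from the Nash profile (Heavy, Z).

no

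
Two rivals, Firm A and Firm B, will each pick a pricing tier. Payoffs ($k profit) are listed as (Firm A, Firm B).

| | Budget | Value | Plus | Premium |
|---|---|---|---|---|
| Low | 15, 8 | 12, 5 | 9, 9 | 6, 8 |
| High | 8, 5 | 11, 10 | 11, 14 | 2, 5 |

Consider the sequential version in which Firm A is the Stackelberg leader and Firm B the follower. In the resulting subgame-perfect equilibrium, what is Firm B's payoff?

14

Backward induction with Firm A moving first.
- Low: Firm B compares 8, 5, 9, 8 and picks Plus; Firm A would get 9.
- High: Firm B compares 5, 10, 14, 5 and picks Plus; Firm A would get 11.
Maximizing over 9, 11, Firm A chooses High. Subgame-perfect outcome: (High, Plus) with payoffs (11, 14).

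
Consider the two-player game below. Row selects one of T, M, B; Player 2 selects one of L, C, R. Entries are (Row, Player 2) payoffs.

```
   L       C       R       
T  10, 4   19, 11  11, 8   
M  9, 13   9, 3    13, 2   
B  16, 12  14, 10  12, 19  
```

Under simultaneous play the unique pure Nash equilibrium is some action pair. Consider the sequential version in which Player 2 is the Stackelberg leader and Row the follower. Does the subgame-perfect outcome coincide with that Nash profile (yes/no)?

no

Backward induction with Player 2 moving first.
- L: Row compares 10, 9, 16 and picks B; Player 2 would get 12.
- C: Row compares 19, 9, 14 and picks T; Player 2 would get 11.
- R: Row compares 11, 13, 12 and picks M; Player 2 would get 2.
Player 2's induced payoffs are 12, 11, 2, so Player 2 commits to L. Subgame-perfect outcome: (B, L) with payoffs (16, 12).
For the simultaneous game, intersect best replies.
Row's best replies: L→B; C→T; R→M.
Player 2's best replies: T→C; M→L; B→R.
Only (T, C) has each player best-responding; Nash payoffs (19, 11).
Sequential outcome (B, L) differs from the Nash profile (T, C).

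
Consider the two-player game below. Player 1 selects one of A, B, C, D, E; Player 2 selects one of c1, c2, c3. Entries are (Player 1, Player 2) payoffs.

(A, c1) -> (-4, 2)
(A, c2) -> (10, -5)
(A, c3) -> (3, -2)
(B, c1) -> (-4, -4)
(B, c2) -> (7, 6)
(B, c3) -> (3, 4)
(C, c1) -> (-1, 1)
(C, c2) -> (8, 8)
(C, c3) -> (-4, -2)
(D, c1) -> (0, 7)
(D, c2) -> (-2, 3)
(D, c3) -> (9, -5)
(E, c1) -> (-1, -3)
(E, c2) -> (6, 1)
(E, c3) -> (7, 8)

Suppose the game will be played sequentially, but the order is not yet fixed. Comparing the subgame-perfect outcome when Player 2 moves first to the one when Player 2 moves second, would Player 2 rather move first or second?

second

If Player 1 leads: Player 2's best replies are A→c1, B→c2, C→c2, D→c1, E→c3; Player 1's induced payoffs -4, 7, 8, 0, 7; outcome (C, c2), payoffs (8, 8).
If Player 2 leads: Player 1's best replies are c1→D, c2→A, c3→D; Player 2's induced payoffs 7, -5, -5; outcome (D, c1), payoffs (0, 7).
Player 2 gets 7 moving first and 8 moving second, so Player 2 prefers to move second.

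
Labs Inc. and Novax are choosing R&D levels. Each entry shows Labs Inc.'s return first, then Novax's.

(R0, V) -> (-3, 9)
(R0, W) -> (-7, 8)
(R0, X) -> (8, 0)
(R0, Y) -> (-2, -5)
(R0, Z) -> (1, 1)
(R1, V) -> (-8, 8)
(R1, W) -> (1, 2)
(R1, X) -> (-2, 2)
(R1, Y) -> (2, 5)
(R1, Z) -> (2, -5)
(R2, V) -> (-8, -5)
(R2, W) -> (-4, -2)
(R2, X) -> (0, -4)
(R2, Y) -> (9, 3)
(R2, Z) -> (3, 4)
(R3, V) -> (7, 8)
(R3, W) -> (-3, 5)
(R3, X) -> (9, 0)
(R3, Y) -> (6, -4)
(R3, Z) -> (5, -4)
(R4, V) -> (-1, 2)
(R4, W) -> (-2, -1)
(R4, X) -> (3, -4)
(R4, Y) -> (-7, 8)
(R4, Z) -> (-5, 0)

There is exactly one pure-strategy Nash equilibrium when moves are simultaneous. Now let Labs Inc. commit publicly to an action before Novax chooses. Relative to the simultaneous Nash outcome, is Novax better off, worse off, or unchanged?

Work backward from Novax's decision.
- R0: BR = V, leader payoff -3.
- R1: BR = V, leader payoff -8.
- R2: BR = Z, leader payoff 3.
- R3: BR = V, leader payoff 7.
- R4: BR = Y, leader payoff -7.
Among -3, -8, 3, 7, -7, the best is 7 at R3. Subgame-perfect outcome: (R3, V) with payoffs (7, 8).
Under simultaneous play:
Labs Inc.'s best replies: V→R3; W→R1; X→R3; Y→R2; Z→R3.
Novax's best replies: R0→V; R1→V; R2→Z; R3→V; R4→Y.
Only (R3, V) has each player best-responding; Nash payoffs (7, 8).
Novax earns 8 sequentially versus 8 at the Nash outcome: unchanged.

unchanged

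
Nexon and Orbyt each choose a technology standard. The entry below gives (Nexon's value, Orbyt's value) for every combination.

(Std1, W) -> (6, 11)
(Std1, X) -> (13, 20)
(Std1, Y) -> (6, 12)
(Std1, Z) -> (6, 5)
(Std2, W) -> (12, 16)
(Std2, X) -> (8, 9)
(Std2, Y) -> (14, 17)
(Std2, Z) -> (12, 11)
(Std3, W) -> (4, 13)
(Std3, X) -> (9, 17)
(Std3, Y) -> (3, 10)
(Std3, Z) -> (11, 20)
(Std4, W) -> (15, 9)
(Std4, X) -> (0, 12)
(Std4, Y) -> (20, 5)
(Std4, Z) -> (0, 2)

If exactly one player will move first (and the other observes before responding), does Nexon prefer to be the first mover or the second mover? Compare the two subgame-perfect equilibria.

If Nexon leads: Orbyt's best replies are Std1→X, Std2→Y, Std3→Z, Std4→X; Nexon's induced payoffs 13, 14, 11, 0; outcome (Std2, Y), payoffs (14, 17).
If Orbyt leads: Nexon's best replies are W→Std4, X→Std1, Y→Std4, Z→Std2; Orbyt's induced payoffs 9, 20, 5, 11; outcome (Std1, X), payoffs (13, 20).
Nexon gets 14 moving first and 13 moving second, so Nexon prefers to move first.

first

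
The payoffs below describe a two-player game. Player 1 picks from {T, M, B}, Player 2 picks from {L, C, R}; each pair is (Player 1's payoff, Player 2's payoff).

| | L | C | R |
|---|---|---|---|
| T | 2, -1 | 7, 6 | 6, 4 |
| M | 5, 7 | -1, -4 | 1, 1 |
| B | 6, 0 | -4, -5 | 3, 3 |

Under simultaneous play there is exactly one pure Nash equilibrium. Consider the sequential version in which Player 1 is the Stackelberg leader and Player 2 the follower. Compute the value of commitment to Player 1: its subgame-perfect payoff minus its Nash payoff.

Work backward from Player 2's decision.
- T → Player 2 plays C (best of -1, 6, 4); Player 1 gets 7.
- M → Player 2 plays L (best of 7, -4, 1); Player 1 gets 5.
- B → Player 2 plays R (best of 0, -5, 3); Player 1 gets 3.
Player 1's induced payoffs are 7, 5, 3, so Player 1 commits to T. Subgame-perfect outcome: (T, C) with payoffs (7, 6).
For the simultaneous game, intersect best replies.
Player 1's best replies: L→B; C→T; R→T.
Player 2's best replies: T→C; M→L; B→R.
Only (T, C) has each player best-responding; Nash payoffs (7, 6).
Player 1's commitment gain: 7 − 7 = 0.

0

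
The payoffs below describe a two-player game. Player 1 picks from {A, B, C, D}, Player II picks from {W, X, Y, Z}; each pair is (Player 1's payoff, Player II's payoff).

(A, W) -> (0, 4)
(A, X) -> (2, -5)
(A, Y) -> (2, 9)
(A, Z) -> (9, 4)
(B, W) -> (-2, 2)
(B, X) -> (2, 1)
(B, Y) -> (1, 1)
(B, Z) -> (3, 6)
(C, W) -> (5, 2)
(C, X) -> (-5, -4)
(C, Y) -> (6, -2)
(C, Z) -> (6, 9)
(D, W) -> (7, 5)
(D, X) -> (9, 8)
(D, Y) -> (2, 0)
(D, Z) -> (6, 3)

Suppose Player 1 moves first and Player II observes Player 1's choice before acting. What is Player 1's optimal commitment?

Player II best-responds to each possible Player 1 move:
- A → Player II plays Y (best of 4, -5, 9, 4); Player 1 gets 2.
- B → Player II plays Z (best of 2, 1, 1, 6); Player 1 gets 3.
- C → Player II plays Z (best of 2, -4, -2, 9); Player 1 gets 6.
- D → Player II plays X (best of 5, 8, 0, 3); Player 1 gets 9.
Among 2, 3, 6, 9, the best is 9 at D. Subgame-perfect outcome: (D, X) with payoffs (9, 8).

D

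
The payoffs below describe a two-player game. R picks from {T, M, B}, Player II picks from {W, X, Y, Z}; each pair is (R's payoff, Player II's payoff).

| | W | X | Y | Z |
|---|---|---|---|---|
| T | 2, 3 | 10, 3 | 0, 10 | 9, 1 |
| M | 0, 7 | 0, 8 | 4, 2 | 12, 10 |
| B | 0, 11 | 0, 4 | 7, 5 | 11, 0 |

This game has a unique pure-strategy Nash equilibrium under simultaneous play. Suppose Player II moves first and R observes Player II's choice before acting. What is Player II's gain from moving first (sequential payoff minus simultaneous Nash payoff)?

R best-responds to each possible Player II move:
- W: BR = T, leader payoff 3.
- X: BR = T, leader payoff 3.
- Y: BR = B, leader payoff 5.
- Z: BR = M, leader payoff 10.
Maximizing over 3, 3, 5, 10, Player II chooses Z. Subgame-perfect outcome: (M, Z) with payoffs (12, 10).
For the simultaneous game, intersect best replies.
R's best replies: W→T; X→T; Y→B; Z→M.
Player II's best replies: T→Y; M→Z; B→W.
The unique mutual best reply is (M, Z), giving (12, 10).
Player II's commitment gain: 10 − 10 = 0.

0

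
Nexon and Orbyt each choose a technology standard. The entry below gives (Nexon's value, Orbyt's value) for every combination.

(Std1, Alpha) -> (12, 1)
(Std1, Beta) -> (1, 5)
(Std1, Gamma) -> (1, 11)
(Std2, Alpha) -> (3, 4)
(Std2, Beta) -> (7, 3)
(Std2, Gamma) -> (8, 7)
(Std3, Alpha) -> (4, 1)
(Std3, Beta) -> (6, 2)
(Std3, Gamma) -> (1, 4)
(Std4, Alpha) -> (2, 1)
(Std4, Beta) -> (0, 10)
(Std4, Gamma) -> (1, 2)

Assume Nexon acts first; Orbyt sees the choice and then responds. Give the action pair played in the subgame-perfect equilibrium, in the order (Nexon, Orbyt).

Work backward from Orbyt's decision.
- Std1: BR = Gamma, leader payoff 1.
- Std2: BR = Gamma, leader payoff 8.
- Std3: BR = Gamma, leader payoff 1.
- Std4: BR = Beta, leader payoff 0.
Maximizing over 1, 8, 1, 0, Nexon chooses Std2. Subgame-perfect outcome: (Std2, Gamma) with payoffs (8, 7).

(Std2, Gamma)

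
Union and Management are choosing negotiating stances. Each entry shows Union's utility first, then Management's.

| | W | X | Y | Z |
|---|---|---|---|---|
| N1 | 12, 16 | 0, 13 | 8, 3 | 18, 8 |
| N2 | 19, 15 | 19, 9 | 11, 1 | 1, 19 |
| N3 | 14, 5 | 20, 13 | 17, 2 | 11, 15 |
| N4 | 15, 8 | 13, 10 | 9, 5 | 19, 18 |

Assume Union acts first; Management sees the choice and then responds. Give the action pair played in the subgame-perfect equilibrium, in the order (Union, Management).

Backward induction with Union moving first.
- N1: Management compares 16, 13, 3, 8 and picks W; Union would get 12.
- N2: Management compares 15, 9, 1, 19 and picks Z; Union would get 1.
- N3: Management compares 5, 13, 2, 15 and picks Z; Union would get 11.
- N4: Management compares 8, 10, 5, 18 and picks Z; Union would get 19.
Among 12, 1, 11, 19, the best is 19 at N4. Subgame-perfect outcome: (N4, Z) with payoffs (19, 18).

(N4, Z)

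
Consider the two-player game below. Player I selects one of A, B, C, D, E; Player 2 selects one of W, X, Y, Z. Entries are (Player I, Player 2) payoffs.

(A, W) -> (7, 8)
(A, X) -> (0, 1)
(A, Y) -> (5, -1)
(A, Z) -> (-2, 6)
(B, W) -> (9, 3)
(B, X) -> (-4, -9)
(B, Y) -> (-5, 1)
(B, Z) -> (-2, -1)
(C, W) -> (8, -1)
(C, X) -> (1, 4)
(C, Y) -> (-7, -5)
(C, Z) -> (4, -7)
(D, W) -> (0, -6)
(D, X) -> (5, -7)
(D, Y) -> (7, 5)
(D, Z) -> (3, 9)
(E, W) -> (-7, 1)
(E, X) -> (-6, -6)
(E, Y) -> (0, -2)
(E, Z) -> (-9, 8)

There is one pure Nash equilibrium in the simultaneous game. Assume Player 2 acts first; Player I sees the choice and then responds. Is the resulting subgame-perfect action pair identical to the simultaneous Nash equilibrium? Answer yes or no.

Solve by backward induction (Player 2 leads).
- W → Player I plays B (best of 7, 9, 8, 0, -7); Player 2 gets 3.
- X → Player I plays D (best of 0, -4, 1, 5, -6); Player 2 gets -7.
- Y → Player I plays D (best of 5, -5, -7, 7, 0); Player 2 gets 5.
- Z → Player I plays C (best of -2, -2, 4, 3, -9); Player 2 gets -7.
Player 2's induced payoffs are 3, -7, 5, -7, so Player 2 commits to Y. Subgame-perfect outcome: (D, Y) with payoffs (7, 5).
Under simultaneous play:
Player I's best replies: W→B; X→D; Y→D; Z→C.
Player 2's best replies: A→W; B→W; C→X; D→Z; E→Z.
Only (B, W) has each player best-responding; Nash payoffs (9, 3).
Sequential outcome (D, Y) differs from the Nash profile (B, W).

no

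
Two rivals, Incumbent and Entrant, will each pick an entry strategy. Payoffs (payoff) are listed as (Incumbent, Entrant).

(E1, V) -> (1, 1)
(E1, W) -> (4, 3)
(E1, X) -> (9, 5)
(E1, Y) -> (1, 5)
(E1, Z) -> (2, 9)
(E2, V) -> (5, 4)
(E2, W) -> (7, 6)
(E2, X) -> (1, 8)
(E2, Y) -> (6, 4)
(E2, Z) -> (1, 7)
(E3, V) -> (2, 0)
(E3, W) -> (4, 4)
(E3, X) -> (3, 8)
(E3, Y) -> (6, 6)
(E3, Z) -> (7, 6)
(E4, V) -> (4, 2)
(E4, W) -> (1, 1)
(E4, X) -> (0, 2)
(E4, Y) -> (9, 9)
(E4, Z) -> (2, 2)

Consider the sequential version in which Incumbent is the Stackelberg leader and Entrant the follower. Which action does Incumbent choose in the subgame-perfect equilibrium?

Backward induction with Incumbent moving first.
- E1: Entrant compares 1, 3, 5, 5, 9 and picks Z; Incumbent would get 2.
- E2: Entrant compares 4, 6, 8, 4, 7 and picks X; Incumbent would get 1.
- E3: Entrant compares 0, 4, 8, 6, 6 and picks X; Incumbent would get 3.
- E4: Entrant compares 2, 1, 2, 9, 2 and picks Y; Incumbent would get 9.
Incumbent's induced payoffs are 2, 1, 3, 9, so Incumbent commits to E4. Subgame-perfect outcome: (E4, Y) with payoffs (9, 9).

E4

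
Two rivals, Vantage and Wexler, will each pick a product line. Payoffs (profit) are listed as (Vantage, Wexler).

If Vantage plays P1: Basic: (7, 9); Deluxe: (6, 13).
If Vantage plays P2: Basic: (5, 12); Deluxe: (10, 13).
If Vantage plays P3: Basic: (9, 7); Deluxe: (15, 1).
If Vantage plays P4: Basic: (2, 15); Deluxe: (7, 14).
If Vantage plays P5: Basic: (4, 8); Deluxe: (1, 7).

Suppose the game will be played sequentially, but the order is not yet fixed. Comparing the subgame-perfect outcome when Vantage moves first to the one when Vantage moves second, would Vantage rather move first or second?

If Vantage leads: Wexler's best replies are P1→Deluxe, P2→Deluxe, P3→Basic, P4→Basic, P5→Basic; Vantage's induced payoffs 6, 10, 9, 2, 4; outcome (P2, Deluxe), payoffs (10, 13).
If Wexler leads: Vantage's best replies are Basic→P3, Deluxe→P3; Wexler's induced payoffs 7, 1; outcome (P3, Basic), payoffs (9, 7).
Vantage gets 10 moving first and 9 moving second, so Vantage prefers to move first.

first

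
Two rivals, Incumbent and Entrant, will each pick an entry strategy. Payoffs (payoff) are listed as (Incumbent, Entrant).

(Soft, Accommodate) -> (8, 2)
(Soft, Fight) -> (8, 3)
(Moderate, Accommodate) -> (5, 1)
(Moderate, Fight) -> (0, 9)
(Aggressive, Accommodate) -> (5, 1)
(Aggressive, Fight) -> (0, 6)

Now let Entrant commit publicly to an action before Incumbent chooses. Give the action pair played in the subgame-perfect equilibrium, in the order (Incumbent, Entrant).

(Soft, Fight)

Incumbent best-responds to each possible Entrant move:
- Accommodate → Incumbent plays Soft (best of 8, 5, 5); Entrant gets 2.
- Fight → Incumbent plays Soft (best of 8, 0, 0); Entrant gets 3.
Maximizing over 2, 3, Entrant chooses Fight. Subgame-perfect outcome: (Soft, Fight) with payoffs (8, 3).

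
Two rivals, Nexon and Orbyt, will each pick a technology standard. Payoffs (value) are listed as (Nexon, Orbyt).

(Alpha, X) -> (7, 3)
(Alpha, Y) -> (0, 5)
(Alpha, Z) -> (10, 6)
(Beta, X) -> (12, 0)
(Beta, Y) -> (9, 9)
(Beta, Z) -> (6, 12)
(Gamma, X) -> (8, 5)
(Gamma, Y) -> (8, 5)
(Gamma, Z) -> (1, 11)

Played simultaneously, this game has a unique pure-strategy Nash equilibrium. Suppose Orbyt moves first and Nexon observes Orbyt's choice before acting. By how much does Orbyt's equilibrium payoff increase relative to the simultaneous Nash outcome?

3

Nexon best-responds to each possible Orbyt move:
- X: Nexon compares 7, 12, 8 and picks Beta; Orbyt would get 0.
- Y: Nexon compares 0, 9, 8 and picks Beta; Orbyt would get 9.
- Z: Nexon compares 10, 6, 1 and picks Alpha; Orbyt would get 6.
Orbyt's induced payoffs are 0, 9, 6, so Orbyt commits to Y. Subgame-perfect outcome: (Beta, Y) with payoffs (9, 9).
For the simultaneous game, intersect best replies.
Nexon's best replies: X→Beta; Y→Beta; Z→Alpha.
Orbyt's best replies: Alpha→Z; Beta→Z; Gamma→Z.
Only (Alpha, Z) has each player best-responding; Nash payoffs (10, 6).
Orbyt's commitment gain: 9 − 6 = 3.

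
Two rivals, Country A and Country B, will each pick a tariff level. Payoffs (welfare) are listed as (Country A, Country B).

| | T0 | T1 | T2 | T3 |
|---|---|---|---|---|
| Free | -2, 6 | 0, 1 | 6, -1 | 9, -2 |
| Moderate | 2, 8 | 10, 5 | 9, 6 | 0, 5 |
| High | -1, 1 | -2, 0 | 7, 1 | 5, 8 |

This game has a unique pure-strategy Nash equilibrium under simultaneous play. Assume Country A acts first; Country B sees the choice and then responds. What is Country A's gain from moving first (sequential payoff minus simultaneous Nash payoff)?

Work backward from Country B's decision.
- Free: Country B compares 6, 1, -1, -2 and picks T0; Country A would get -2.
- Moderate: Country B compares 8, 5, 6, 5 and picks T0; Country A would get 2.
- High: Country B compares 1, 0, 1, 8 and picks T3; Country A would get 5.
Country A's induced payoffs are -2, 2, 5, so Country A commits to High. Subgame-perfect outcome: (High, T3) with payoffs (5, 8).
For the simultaneous game, intersect best replies.
Country A's best replies: T0→Moderate; T1→Moderate; T2→Moderate; T3→Free.
Country B's best replies: Free→T0; Moderate→T0; High→T3.
Only (Moderate, T0) has each player best-responding; Nash payoffs (2, 8).
Country A's commitment gain: 5 − 2 = 3.

3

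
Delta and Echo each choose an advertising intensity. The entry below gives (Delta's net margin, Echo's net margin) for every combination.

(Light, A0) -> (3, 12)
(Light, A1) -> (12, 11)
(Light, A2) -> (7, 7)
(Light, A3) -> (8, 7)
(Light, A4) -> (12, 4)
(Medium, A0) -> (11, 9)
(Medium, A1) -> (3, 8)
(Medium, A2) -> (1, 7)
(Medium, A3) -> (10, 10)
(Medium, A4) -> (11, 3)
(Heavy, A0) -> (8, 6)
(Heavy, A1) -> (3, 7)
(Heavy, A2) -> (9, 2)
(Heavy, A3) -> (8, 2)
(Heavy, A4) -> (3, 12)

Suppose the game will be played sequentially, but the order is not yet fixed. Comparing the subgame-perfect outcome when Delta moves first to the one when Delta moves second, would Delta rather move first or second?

second

If Delta leads: Echo's best replies are Light→A0, Medium→A3, Heavy→A4; Delta's induced payoffs 3, 10, 3; outcome (Medium, A3), payoffs (10, 10).
If Echo leads: Delta's best replies are A0→Medium, A1→Light, A2→Heavy, A3→Medium, A4→Light; Echo's induced payoffs 9, 11, 2, 10, 4; outcome (Light, A1), payoffs (12, 11).
Delta gets 10 moving first and 12 moving second, so Delta prefers to move second.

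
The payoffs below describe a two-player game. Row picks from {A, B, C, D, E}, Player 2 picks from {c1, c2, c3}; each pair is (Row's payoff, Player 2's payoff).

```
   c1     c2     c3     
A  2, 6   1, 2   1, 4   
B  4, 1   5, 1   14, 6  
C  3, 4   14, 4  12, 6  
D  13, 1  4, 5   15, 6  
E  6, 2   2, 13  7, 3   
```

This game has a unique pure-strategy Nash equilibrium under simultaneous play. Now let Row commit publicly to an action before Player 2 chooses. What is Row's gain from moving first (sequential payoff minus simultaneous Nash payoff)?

Player 2 best-responds to each possible Row move:
- A: BR = c1, leader payoff 2.
- B: BR = c3, leader payoff 14.
- C: BR = c3, leader payoff 12.
- D: BR = c3, leader payoff 15.
- E: BR = c2, leader payoff 2.
Maximizing over 2, 14, 12, 15, 2, Row chooses D. Subgame-perfect outcome: (D, c3) with payoffs (15, 6).
Now find the simultaneous Nash equilibrium.
Row's best replies: c1→D; c2→C; c3→D.
Player 2's best replies: A→c1; B→c3; C→c3; D→c3; E→c2.
The unique mutual best reply is (D, c3), giving (15, 6).
Row's commitment gain: 15 − 15 = 0.

0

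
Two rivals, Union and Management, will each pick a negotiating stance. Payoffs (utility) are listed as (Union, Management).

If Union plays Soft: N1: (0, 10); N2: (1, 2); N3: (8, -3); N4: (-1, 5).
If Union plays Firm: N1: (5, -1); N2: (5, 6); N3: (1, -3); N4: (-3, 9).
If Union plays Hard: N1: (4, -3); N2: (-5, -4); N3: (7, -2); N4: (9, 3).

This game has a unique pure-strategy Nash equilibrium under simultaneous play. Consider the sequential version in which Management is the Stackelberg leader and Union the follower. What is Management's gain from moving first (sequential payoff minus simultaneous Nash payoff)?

3

Union best-responds to each possible Management move:
- N1 → Union plays Firm (best of 0, 5, 4); Management gets -1.
- N2 → Union plays Firm (best of 1, 5, -5); Management gets 6.
- N3 → Union plays Soft (best of 8, 1, 7); Management gets -3.
- N4 → Union plays Hard (best of -1, -3, 9); Management gets 3.
Management's induced payoffs are -1, 6, -3, 3, so Management commits to N2. Subgame-perfect outcome: (Firm, N2) with payoffs (5, 6).
For the simultaneous game, intersect best replies.
Union's best replies: N1→Firm; N2→Firm; N3→Soft; N4→Hard.
Management's best replies: Soft→N1; Firm→N4; Hard→N4.
Only (Hard, N4) has each player best-responding; Nash payoffs (9, 3).
Management's commitment gain: 6 − 3 = 3.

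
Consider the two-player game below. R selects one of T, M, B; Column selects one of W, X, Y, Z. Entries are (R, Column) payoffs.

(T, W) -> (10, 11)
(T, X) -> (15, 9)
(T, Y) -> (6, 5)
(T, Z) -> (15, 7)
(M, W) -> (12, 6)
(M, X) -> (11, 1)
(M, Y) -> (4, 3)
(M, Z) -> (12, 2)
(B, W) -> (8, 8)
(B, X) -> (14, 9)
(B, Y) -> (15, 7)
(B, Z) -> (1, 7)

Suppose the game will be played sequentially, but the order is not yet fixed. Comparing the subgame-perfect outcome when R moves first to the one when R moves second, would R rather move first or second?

second

If R leads: Column's best replies are T→W, M→W, B→X; R's induced payoffs 10, 12, 14; outcome (B, X), payoffs (14, 9).
If Column leads: R's best replies are W→M, X→T, Y→B, Z→T; Column's induced payoffs 6, 9, 7, 7; outcome (T, X), payoffs (15, 9).
R gets 14 moving first and 15 moving second, so R prefers to move second.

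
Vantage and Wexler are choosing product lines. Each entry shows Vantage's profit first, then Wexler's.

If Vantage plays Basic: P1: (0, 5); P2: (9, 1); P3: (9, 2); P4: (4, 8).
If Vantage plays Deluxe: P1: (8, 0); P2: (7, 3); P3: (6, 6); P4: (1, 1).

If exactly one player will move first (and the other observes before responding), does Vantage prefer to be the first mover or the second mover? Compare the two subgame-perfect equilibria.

If Vantage leads: Wexler's best replies are Basic→P4, Deluxe→P3; Vantage's induced payoffs 4, 6; outcome (Deluxe, P3), payoffs (6, 6).
If Wexler leads: Vantage's best replies are P1→Deluxe, P2→Basic, P3→Basic, P4→Basic; Wexler's induced payoffs 0, 1, 2, 8; outcome (Basic, P4), payoffs (4, 8).
Vantage gets 6 moving first and 4 moving second, so Vantage prefers to move first.

first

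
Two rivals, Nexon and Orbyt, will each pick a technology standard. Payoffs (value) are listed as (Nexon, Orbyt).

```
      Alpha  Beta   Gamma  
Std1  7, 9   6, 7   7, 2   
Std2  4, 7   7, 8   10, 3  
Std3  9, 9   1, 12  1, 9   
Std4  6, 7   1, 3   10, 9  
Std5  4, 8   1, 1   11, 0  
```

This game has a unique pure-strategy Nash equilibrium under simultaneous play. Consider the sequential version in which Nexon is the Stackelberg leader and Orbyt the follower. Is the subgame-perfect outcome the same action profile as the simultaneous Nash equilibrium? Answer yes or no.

Backward induction with Nexon moving first.
- Std1 → Orbyt plays Alpha (best of 9, 7, 2); Nexon gets 7.
- Std2 → Orbyt plays Beta (best of 7, 8, 3); Nexon gets 7.
- Std3 → Orbyt plays Beta (best of 9, 12, 9); Nexon gets 1.
- Std4 → Orbyt plays Gamma (best of 7, 3, 9); Nexon gets 10.
- Std5 → Orbyt plays Alpha (best of 8, 1, 0); Nexon gets 4.
Maximizing over 7, 7, 1, 10, 4, Nexon chooses Std4. Subgame-perfect outcome: (Std4, Gamma) with payoffs (10, 9).
Now find the simultaneous Nash equilibrium.
Nexon's best replies: Alpha→Std3; Beta→Std2; Gamma→Std5.
Orbyt's best replies: Std1→Alpha; Std2→Beta; Std3→Beta; Std4→Gamma; Std5→Alpha.
The unique mutual best reply is (Std2, Beta), giving (7, 8).
Sequential outcome (Std4, Gamma) differs from the Nash profile (Std2, Beta).

no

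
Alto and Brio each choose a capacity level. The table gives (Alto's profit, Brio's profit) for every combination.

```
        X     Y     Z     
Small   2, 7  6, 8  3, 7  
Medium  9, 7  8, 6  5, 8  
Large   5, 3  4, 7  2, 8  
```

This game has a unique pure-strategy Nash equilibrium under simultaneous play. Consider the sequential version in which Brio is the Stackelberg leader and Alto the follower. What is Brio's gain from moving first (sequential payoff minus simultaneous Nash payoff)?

0

Solve by backward induction (Brio leads).
- X: Alto compares 2, 9, 5 and picks Medium; Brio would get 7.
- Y: Alto compares 6, 8, 4 and picks Medium; Brio would get 6.
- Z: Alto compares 3, 5, 2 and picks Medium; Brio would get 8.
Maximizing over 7, 6, 8, Brio chooses Z. Subgame-perfect outcome: (Medium, Z) with payoffs (5, 8).
Under simultaneous play:
Alto's best replies: X→Medium; Y→Medium; Z→Medium.
Brio's best replies: Small→Y; Medium→Z; Large→Z.
Only (Medium, Z) has each player best-responding; Nash payoffs (5, 8).
Brio's commitment gain: 8 − 8 = 0.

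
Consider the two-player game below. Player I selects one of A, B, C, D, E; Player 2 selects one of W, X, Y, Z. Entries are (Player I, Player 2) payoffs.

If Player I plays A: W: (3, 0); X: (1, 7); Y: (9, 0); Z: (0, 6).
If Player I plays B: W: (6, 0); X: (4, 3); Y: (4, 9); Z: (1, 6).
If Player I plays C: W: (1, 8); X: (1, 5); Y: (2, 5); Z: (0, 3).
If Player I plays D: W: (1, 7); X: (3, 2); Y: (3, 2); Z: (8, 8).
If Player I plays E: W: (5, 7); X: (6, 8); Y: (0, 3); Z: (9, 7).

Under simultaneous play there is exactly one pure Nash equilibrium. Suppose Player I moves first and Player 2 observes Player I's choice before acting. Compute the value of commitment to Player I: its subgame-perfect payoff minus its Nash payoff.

2

Solve by backward induction (Player I leads).
- A → Player 2 plays X (best of 0, 7, 0, 6); Player I gets 1.
- B → Player 2 plays Y (best of 0, 3, 9, 6); Player I gets 4.
- C → Player 2 plays W (best of 8, 5, 5, 3); Player I gets 1.
- D → Player 2 plays Z (best of 7, 2, 2, 8); Player I gets 8.
- E → Player 2 plays X (best of 7, 8, 3, 7); Player I gets 6.
Among 1, 4, 1, 8, 6, the best is 8 at D. Subgame-perfect outcome: (D, Z) with payoffs (8, 8).
For the simultaneous game, intersect best replies.
Player I's best replies: W→B; X→E; Y→A; Z→E.
Player 2's best replies: A→X; B→Y; C→W; D→Z; E→X.
Only (E, X) has each player best-responding; Nash payoffs (6, 8).
Player I's commitment gain: 8 − 6 = 2.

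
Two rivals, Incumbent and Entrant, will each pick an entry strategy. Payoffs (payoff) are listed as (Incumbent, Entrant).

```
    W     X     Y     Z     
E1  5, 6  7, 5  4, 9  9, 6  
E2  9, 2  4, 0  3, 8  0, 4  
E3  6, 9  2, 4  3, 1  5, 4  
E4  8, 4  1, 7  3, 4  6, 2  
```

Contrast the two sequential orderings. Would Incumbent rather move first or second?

first

If Incumbent leads: Entrant's best replies are E1→Y, E2→Y, E3→W, E4→X; Incumbent's induced payoffs 4, 3, 6, 1; outcome (E3, W), payoffs (6, 9).
If Entrant leads: Incumbent's best replies are W→E2, X→E1, Y→E1, Z→E1; Entrant's induced payoffs 2, 5, 9, 6; outcome (E1, Y), payoffs (4, 9).
Incumbent gets 6 moving first and 4 moving second, so Incumbent prefers to move first.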